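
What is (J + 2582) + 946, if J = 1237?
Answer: 4765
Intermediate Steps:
(J + 2582) + 946 = (1237 + 2582) + 946 = 3819 + 946 = 4765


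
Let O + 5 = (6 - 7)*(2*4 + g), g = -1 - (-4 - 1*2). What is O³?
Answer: -5832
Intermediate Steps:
g = 5 (g = -1 - (-4 - 2) = -1 - 1*(-6) = -1 + 6 = 5)
O = -18 (O = -5 + (6 - 7)*(2*4 + 5) = -5 - (8 + 5) = -5 - 1*13 = -5 - 13 = -18)
O³ = (-18)³ = -5832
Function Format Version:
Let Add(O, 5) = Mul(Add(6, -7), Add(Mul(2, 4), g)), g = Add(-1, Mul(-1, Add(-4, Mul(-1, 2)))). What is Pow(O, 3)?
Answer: -5832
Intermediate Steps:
g = 5 (g = Add(-1, Mul(-1, Add(-4, -2))) = Add(-1, Mul(-1, -6)) = Add(-1, 6) = 5)
O = -18 (O = Add(-5, Mul(Add(6, -7), Add(Mul(2, 4), 5))) = Add(-5, Mul(-1, Add(8, 5))) = Add(-5, Mul(-1, 13)) = Add(-5, -13) = -18)
Pow(O, 3) = Pow(-18, 3) = -5832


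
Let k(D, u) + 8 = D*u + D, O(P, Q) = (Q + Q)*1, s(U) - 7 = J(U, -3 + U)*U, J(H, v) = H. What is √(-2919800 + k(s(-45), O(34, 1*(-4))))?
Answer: 4*I*√183377 ≈ 1712.9*I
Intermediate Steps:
s(U) = 7 + U² (s(U) = 7 + U*U = 7 + U²)
O(P, Q) = 2*Q (O(P, Q) = (2*Q)*1 = 2*Q)
k(D, u) = -8 + D + D*u (k(D, u) = -8 + (D*u + D) = -8 + (D + D*u) = -8 + D + D*u)
√(-2919800 + k(s(-45), O(34, 1*(-4)))) = √(-2919800 + (-8 + (7 + (-45)²) + (7 + (-45)²)*(2*(1*(-4))))) = √(-2919800 + (-8 + (7 + 2025) + (7 + 2025)*(2*(-4)))) = √(-2919800 + (-8 + 2032 + 2032*(-8))) = √(-2919800 + (-8 + 2032 - 16256)) = √(-2919800 - 14232) = √(-2934032) = 4*I*√183377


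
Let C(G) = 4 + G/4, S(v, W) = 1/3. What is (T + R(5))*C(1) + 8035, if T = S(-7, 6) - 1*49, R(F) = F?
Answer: 94193/12 ≈ 7849.4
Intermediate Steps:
S(v, W) = ⅓
C(G) = 4 + G/4 (C(G) = 4 + G*(¼) = 4 + G/4)
T = -146/3 (T = ⅓ - 1*49 = ⅓ - 49 = -146/3 ≈ -48.667)
(T + R(5))*C(1) + 8035 = (-146/3 + 5)*(4 + (¼)*1) + 8035 = -131*(4 + ¼)/3 + 8035 = -131/3*17/4 + 8035 = -2227/12 + 8035 = 94193/12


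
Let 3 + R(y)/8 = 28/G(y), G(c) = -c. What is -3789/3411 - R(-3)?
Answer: -58871/1137 ≈ -51.777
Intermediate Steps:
R(y) = -24 - 224/y (R(y) = -24 + 8*(28/((-y))) = -24 + 8*(28*(-1/y)) = -24 + 8*(-28/y) = -24 - 224/y)
-3789/3411 - R(-3) = -3789/3411 - (-24 - 224/(-3)) = -3789*1/3411 - (-24 - 224*(-⅓)) = -421/379 - (-24 + 224/3) = -421/379 - 1*152/3 = -421/379 - 152/3 = -58871/1137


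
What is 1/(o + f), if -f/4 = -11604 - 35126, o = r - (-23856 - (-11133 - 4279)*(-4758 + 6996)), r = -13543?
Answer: -1/34294823 ≈ -2.9159e-8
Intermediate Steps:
o = -34481743 (o = -13543 - (-23856 - (-11133 - 4279)*(-4758 + 6996)) = -13543 - (-23856 - (-15412)*2238) = -13543 - (-23856 - 1*(-34492056)) = -13543 - (-23856 + 34492056) = -13543 - 1*34468200 = -13543 - 34468200 = -34481743)
f = 186920 (f = -4*(-11604 - 35126) = -4*(-46730) = 186920)
1/(o + f) = 1/(-34481743 + 186920) = 1/(-34294823) = -1/34294823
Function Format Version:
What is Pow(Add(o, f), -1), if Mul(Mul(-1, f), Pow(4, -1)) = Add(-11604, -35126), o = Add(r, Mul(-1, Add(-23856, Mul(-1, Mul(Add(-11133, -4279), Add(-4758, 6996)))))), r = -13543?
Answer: Rational(-1, 34294823) ≈ -2.9159e-8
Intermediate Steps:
o = -34481743 (o = Add(-13543, Mul(-1, Add(-23856, Mul(-1, Mul(Add(-11133, -4279), Add(-4758, 6996)))))) = Add(-13543, Mul(-1, Add(-23856, Mul(-1, Mul(-15412, 2238))))) = Add(-13543, Mul(-1, Add(-23856, Mul(-1, -34492056)))) = Add(-13543, Mul(-1, Add(-23856, 34492056))) = Add(-13543, Mul(-1, 34468200)) = Add(-13543, -34468200) = -34481743)
f = 186920 (f = Mul(-4, Add(-11604, -35126)) = Mul(-4, -46730) = 186920)
Pow(Add(o, f), -1) = Pow(Add(-34481743, 186920), -1) = Pow(-34294823, -1) = Rational(-1, 34294823)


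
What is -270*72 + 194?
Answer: -19246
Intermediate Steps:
-270*72 + 194 = -19440 + 194 = -19246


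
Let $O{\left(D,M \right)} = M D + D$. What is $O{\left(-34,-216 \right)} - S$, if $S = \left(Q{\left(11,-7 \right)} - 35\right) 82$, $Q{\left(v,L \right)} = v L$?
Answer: $16494$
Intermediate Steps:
$O{\left(D,M \right)} = D + D M$ ($O{\left(D,M \right)} = D M + D = D + D M$)
$Q{\left(v,L \right)} = L v$
$S = -9184$ ($S = \left(\left(-7\right) 11 - 35\right) 82 = \left(-77 - 35\right) 82 = \left(-112\right) 82 = -9184$)
$O{\left(-34,-216 \right)} - S = - 34 \left(1 - 216\right) - -9184 = \left(-34\right) \left(-215\right) + 9184 = 7310 + 9184 = 16494$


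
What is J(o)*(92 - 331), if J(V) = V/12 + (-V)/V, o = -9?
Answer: 1673/4 ≈ 418.25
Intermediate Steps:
J(V) = -1 + V/12 (J(V) = V*(1/12) - 1 = V/12 - 1 = -1 + V/12)
J(o)*(92 - 331) = (-1 + (1/12)*(-9))*(92 - 331) = (-1 - 3/4)*(-239) = -7/4*(-239) = 1673/4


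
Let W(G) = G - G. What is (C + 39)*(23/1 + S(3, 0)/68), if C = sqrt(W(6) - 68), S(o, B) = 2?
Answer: 30537/34 + 783*I*sqrt(17)/17 ≈ 898.15 + 189.91*I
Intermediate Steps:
W(G) = 0
C = 2*I*sqrt(17) (C = sqrt(0 - 68) = sqrt(-68) = 2*I*sqrt(17) ≈ 8.2462*I)
(C + 39)*(23/1 + S(3, 0)/68) = (2*I*sqrt(17) + 39)*(23/1 + 2/68) = (39 + 2*I*sqrt(17))*(23*1 + 2*(1/68)) = (39 + 2*I*sqrt(17))*(23 + 1/34) = (39 + 2*I*sqrt(17))*(783/34) = 30537/34 + 783*I*sqrt(17)/17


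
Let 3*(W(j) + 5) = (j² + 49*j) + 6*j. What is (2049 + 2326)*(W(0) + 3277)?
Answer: 14315000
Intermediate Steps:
W(j) = -5 + j²/3 + 55*j/3 (W(j) = -5 + ((j² + 49*j) + 6*j)/3 = -5 + (j² + 55*j)/3 = -5 + (j²/3 + 55*j/3) = -5 + j²/3 + 55*j/3)
(2049 + 2326)*(W(0) + 3277) = (2049 + 2326)*((-5 + (⅓)*0² + (55/3)*0) + 3277) = 4375*((-5 + (⅓)*0 + 0) + 3277) = 4375*((-5 + 0 + 0) + 3277) = 4375*(-5 + 3277) = 4375*3272 = 14315000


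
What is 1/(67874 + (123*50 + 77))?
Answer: 1/74101 ≈ 1.3495e-5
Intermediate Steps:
1/(67874 + (123*50 + 77)) = 1/(67874 + (6150 + 77)) = 1/(67874 + 6227) = 1/74101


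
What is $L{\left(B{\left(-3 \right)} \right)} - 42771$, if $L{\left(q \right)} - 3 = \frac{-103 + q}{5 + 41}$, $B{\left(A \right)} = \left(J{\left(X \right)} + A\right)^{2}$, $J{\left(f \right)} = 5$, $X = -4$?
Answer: $- \frac{1967427}{46} \approx -42770.0$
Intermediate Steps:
$B{\left(A \right)} = \left(5 + A\right)^{2}$
$L{\left(q \right)} = \frac{35}{46} + \frac{q}{46}$ ($L{\left(q \right)} = 3 + \frac{-103 + q}{5 + 41} = 3 + \frac{-103 + q}{46} = 3 + \left(-103 + q\right) \frac{1}{46} = 3 + \left(- \frac{103}{46} + \frac{q}{46}\right) = \frac{35}{46} + \frac{q}{46}$)
$L{\left(B{\left(-3 \right)} \right)} - 42771 = \left(\frac{35}{46} + \frac{\left(5 - 3\right)^{2}}{46}\right) - 42771 = \left(\frac{35}{46} + \frac{2^{2}}{46}\right) - 42771 = \left(\frac{35}{46} + \frac{1}{46} \cdot 4\right) - 42771 = \left(\frac{35}{46} + \frac{2}{23}\right) - 42771 = \frac{39}{46} - 42771 = - \frac{1967427}{46}$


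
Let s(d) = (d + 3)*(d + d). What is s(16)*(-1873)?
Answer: -1138784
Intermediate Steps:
s(d) = 2*d*(3 + d) (s(d) = (3 + d)*(2*d) = 2*d*(3 + d))
s(16)*(-1873) = (2*16*(3 + 16))*(-1873) = (2*16*19)*(-1873) = 608*(-1873) = -1138784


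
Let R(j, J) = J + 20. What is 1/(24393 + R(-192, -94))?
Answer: 1/24319 ≈ 4.1120e-5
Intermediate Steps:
R(j, J) = 20 + J
1/(24393 + R(-192, -94)) = 1/(24393 + (20 - 94)) = 1/(24393 - 74) = 1/24319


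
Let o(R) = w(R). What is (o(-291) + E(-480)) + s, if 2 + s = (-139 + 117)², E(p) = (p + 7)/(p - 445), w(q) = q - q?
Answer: 446323/925 ≈ 482.51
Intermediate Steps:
w(q) = 0
o(R) = 0
E(p) = (7 + p)/(-445 + p)
s = 482 (s = -2 + (-139 + 117)² = -2 + (-22)² = -2 + 484 = 482)
(o(-291) + E(-480)) + s = (0 + (7 - 480)/(-445 - 480)) + 482 = (0 - 473/(-925)) + 482 = (0 - 1/925*(-473)) + 482 = (0 + 473/925) + 482 = 473/925 + 482 = 446323/925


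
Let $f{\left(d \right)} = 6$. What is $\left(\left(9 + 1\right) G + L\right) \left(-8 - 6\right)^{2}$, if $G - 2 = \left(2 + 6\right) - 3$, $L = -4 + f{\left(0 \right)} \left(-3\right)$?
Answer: $9408$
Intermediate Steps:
$L = -22$ ($L = -4 + 6 \left(-3\right) = -4 - 18 = -22$)
$G = 7$ ($G = 2 + \left(\left(2 + 6\right) - 3\right) = 2 + \left(8 - 3\right) = 2 + 5 = 7$)
$\left(\left(9 + 1\right) G + L\right) \left(-8 - 6\right)^{2} = \left(\left(9 + 1\right) 7 - 22\right) \left(-8 - 6\right)^{2} = \left(10 \cdot 7 - 22\right) \left(-14\right)^{2} = \left(70 - 22\right) 196 = 48 \cdot 196 = 9408$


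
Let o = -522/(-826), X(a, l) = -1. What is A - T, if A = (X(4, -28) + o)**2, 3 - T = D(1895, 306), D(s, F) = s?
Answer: 322739652/170569 ≈ 1892.1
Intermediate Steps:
T = -1892 (T = 3 - 1*1895 = 3 - 1895 = -1892)
o = 261/413 (o = -522*(-1/826) = 261/413 ≈ 0.63196)
A = 23104/170569 (A = (-1 + 261/413)**2 = (-152/413)**2 = 23104/170569 ≈ 0.13545)
A - T = 23104/170569 - 1*(-1892) = 23104/170569 + 1892 = 322739652/170569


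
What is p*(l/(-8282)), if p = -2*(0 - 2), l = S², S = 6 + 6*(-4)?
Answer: -648/4141 ≈ -0.15648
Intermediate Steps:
S = -18 (S = 6 - 24 = -18)
l = 324 (l = (-18)² = 324)
p = 4 (p = -2*(-2) = 4)
p*(l/(-8282)) = 4*(324/(-8282)) = 4*(324*(-1/8282)) = 4*(-162/4141) = -648/4141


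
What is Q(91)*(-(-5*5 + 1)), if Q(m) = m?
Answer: 2184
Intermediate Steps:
Q(91)*(-(-5*5 + 1)) = 91*(-(-5*5 + 1)) = 91*(-(-25 + 1)) = 91*(-1*(-24)) = 91*24 = 2184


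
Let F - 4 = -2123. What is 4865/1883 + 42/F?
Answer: 1461407/570011 ≈ 2.5638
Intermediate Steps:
F = -2119 (F = 4 - 2123 = -2119)
4865/1883 + 42/F = 4865/1883 + 42/(-2119) = 4865*(1/1883) + 42*(-1/2119) = 695/269 - 42/2119 = 1461407/570011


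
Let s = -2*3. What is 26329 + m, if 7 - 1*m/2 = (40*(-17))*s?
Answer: 18183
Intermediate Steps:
s = -6
m = -8146 (m = 14 - 2*40*(-17)*(-6) = 14 - (-1360)*(-6) = 14 - 2*4080 = 14 - 8160 = -8146)
26329 + m = 26329 - 8146 = 18183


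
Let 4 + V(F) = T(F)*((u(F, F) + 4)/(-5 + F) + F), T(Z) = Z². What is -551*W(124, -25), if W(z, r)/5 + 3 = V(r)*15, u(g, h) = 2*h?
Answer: 606273565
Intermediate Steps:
V(F) = -4 + F²*(F + (4 + 2*F)/(-5 + F)) (V(F) = -4 + F²*((2*F + 4)/(-5 + F) + F) = -4 + F²*((4 + 2*F)/(-5 + F) + F) = -4 + F²*(F + (4 + 2*F)/(-5 + F)))
W(z, r) = -15 + 75*(20 + r⁴ - 4*r - 3*r³ + 4*r²)/(-5 + r) (W(z, r) = -15 + 5*(((20 + r⁴ - 4*r - 3*r³ + 4*r²)/(-5 + r))*15) = -15 + 5*(15*(20 + r⁴ - 4*r - 3*r³ + 4*r²)/(-5 + r)) = -15 + 75*(20 + r⁴ - 4*r - 3*r³ + 4*r²)/(-5 + r))
-551*W(124, -25) = -8265*(105 - 21*(-25) - 15*(-25)³ + 5*(-25)⁴ + 20*(-25)²)/(-5 - 25) = -8265*(105 + 525 - 15*(-15625) + 5*390625 + 20*625)/(-30) = -8265*(-1)*(105 + 525 + 234375 + 1953125 + 12500)/30 = -8265*(-1)*2200630/30 = -551*(-1100315) = 606273565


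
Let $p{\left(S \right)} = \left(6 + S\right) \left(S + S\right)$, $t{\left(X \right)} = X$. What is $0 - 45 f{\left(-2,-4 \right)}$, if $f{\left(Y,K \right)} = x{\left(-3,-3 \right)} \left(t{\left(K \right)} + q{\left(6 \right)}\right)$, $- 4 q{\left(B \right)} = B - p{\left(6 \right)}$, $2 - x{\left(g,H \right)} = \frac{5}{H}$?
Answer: $- \frac{10065}{2} \approx -5032.5$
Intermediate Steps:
$p{\left(S \right)} = 2 S \left(6 + S\right)$ ($p{\left(S \right)} = \left(6 + S\right) 2 S = 2 S \left(6 + S\right)$)
$x{\left(g,H \right)} = 2 - \frac{5}{H}$
$q{\left(B \right)} = 36 - \frac{B}{4}$ ($q{\left(B \right)} = - \frac{B - 2 \cdot 6 \left(6 + 6\right)}{4} = - \frac{B - 2 \cdot 6 \cdot 12}{4} = - \frac{B - 144}{4} = - \frac{-144 + B}{4} = 36 - \frac{B}{4}$)
$f{\left(Y,K \right)} = \frac{253}{2} + \frac{11 K}{3}$ ($f{\left(Y,K \right)} = \left(2 - \frac{5}{-3}\right) \left(K + \left(36 - \frac{3}{2}\right)\right) = \left(2 - - \frac{5}{3}\right) \left(K + \left(36 - \frac{3}{2}\right)\right) = \left(2 + \frac{5}{3}\right) \left(K + \frac{69}{2}\right) = \frac{11 \left(\frac{69}{2} + K\right)}{3} = \frac{253}{2} + \frac{11 K}{3}$)
$0 - 45 f{\left(-2,-4 \right)} = 0 - 45 \left(\frac{253}{2} + \frac{11}{3} \left(-4\right)\right) = 0 - 45 \left(\frac{253}{2} - \frac{44}{3}\right) = 0 - \frac{10065}{2} = - \frac{10065}{2}$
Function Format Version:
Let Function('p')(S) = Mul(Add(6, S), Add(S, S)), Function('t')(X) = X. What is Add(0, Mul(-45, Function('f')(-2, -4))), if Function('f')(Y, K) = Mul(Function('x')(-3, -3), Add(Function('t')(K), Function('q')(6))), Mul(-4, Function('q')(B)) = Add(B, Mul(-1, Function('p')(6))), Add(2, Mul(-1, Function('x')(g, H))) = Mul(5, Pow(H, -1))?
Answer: Rational(-10065, 2) ≈ -5032.5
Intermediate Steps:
Function('p')(S) = Mul(2, S, Add(6, S)) (Function('p')(S) = Mul(Add(6, S), Mul(2, S)) = Mul(2, S, Add(6, S)))
Function('x')(g, H) = Add(2, Mul(-5, Pow(H, -1))) (Function('x')(g, H) = Add(2, Mul(-1, Mul(5, Pow(H, -1)))) = Add(2, Mul(-5, Pow(H, -1))))
Function('q')(B) = Add(36, Mul(Rational(-1, 4), B)) (Function('q')(B) = Mul(Rational(-1, 4), Add(B, Mul(-1, Mul(2, 6, Add(6, 6))))) = Mul(Rational(-1, 4), Add(B, Mul(-1, Mul(2, 6, 12)))) = Mul(Rational(-1, 4), Add(B, Mul(-1, 144))) = Mul(Rational(-1, 4), Add(B, -144)) = Mul(Rational(-1, 4), Add(-144, B)) = Add(36, Mul(Rational(-1, 4), B)))
Function('f')(Y, K) = Add(Rational(253, 2), Mul(Rational(11, 3), K)) (Function('f')(Y, K) = Mul(Add(2, Mul(-5, Pow(-3, -1))), Add(K, Add(36, Mul(Rational(-1, 4), 6)))) = Mul(Add(2, Mul(-5, Rational(-1, 3))), Add(K, Add(36, Rational(-3, 2)))) = Mul(Add(2, Rational(5, 3)), Add(K, Rational(69, 2))) = Mul(Rational(11, 3), Add(Rational(69, 2), K)) = Add(Rational(253, 2), Mul(Rational(11, 3), K)))
Add(0, Mul(-45, Function('f')(-2, -4))) = Add(0, Mul(-45, Add(Rational(253, 2), Mul(Rational(11, 3), -4)))) = Add(0, Mul(-45, Add(Rational(253, 2), Rational(-44, 3)))) = Add(0, Mul(-45, Rational(671, 6))) = Add(0, Rational(-10065, 2)) = Rational(-10065, 2)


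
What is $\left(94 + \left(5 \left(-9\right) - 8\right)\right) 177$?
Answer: $7257$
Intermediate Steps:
$\left(94 + \left(5 \left(-9\right) - 8\right)\right) 177 = \left(94 - 53\right) 177 = 41 \cdot 177 = 7257$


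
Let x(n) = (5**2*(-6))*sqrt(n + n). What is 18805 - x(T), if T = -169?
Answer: 18805 + 1950*I*sqrt(2) ≈ 18805.0 + 2757.7*I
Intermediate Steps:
x(n) = -150*sqrt(2)*sqrt(n) (x(n) = (25*(-6))*sqrt(2*n) = -150*sqrt(2)*sqrt(n))
18805 - x(T) = 18805 - (-150)*sqrt(2)*sqrt(-169) = 18805 - (-150)*sqrt(2)*13*I = 18805 - (-1950)*I*sqrt(2) = 18805 + 1950*I*sqrt(2)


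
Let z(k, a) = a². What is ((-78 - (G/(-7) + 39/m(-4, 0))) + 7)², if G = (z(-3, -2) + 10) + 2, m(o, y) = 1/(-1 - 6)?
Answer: 2044900/49 ≈ 41733.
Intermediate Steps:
m(o, y) = -⅐ (m(o, y) = 1/(-7) = -⅐)
G = 16 (G = ((-2)² + 10) + 2 = (4 + 10) + 2 = 14 + 2 = 16)
((-78 - (G/(-7) + 39/m(-4, 0))) + 7)² = ((-78 - (16/(-7) + 39/(-⅐))) + 7)² = ((-78 - (16*(-⅐) + 39*(-7))) + 7)² = ((-78 - (-16/7 - 273)) + 7)² = ((-78 - 1*(-1927/7)) + 7)² = ((-78 + 1927/7) + 7)² = (1381/7 + 7)² = (1430/7)² = 2044900/49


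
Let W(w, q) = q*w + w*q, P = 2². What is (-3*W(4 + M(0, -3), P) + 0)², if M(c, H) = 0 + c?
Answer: 9216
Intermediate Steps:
M(c, H) = c
P = 4
W(w, q) = 2*q*w (W(w, q) = q*w + q*w = 2*q*w)
(-3*W(4 + M(0, -3), P) + 0)² = (-6*4*(4 + 0) + 0)² = (-6*4*4 + 0)² = (-3*32 + 0)² = (-96 + 0)² = (-96)² = 9216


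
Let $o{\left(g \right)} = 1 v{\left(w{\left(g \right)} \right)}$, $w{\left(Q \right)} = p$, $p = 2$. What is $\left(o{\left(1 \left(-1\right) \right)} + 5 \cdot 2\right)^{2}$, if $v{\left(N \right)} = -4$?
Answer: $36$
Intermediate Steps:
$w{\left(Q \right)} = 2$
$o{\left(g \right)} = -4$ ($o{\left(g \right)} = 1 \left(-4\right) = -4$)
$\left(o{\left(1 \left(-1\right) \right)} + 5 \cdot 2\right)^{2} = \left(-4 + 5 \cdot 2\right)^{2} = \left(-4 + 10\right)^{2} = 6^{2} = 36$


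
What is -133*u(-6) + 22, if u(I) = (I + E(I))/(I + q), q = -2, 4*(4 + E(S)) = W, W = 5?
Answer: -3951/32 ≈ -123.47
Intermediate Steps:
E(S) = -11/4 (E(S) = -4 + (¼)*5 = -4 + 5/4 = -11/4)
u(I) = (-11/4 + I)/(-2 + I) (u(I) = (I - 11/4)/(I - 2) = (-11/4 + I)/(-2 + I))
-133*u(-6) + 22 = -133*(-11/4 - 6)/(-2 - 6) + 22 = -133*(-35)/((-8)*4) + 22 = -(-133)*(-35)/(8*4) + 22 = -133*35/32 + 22 = -4655/32 + 22 = -3951/32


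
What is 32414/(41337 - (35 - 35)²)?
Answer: 32414/41337 ≈ 0.78414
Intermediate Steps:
32414/(41337 - (35 - 35)²) = 32414/(41337 - 1*0²) = 32414/(41337 - 1*0) = 32414/(41337 + 0) = 32414/41337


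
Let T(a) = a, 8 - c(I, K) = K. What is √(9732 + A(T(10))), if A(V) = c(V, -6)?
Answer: √9746 ≈ 98.722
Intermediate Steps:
c(I, K) = 8 - K
A(V) = 14 (A(V) = 8 - 1*(-6) = 8 + 6 = 14)
√(9732 + A(T(10))) = √(9732 + 14) = √9746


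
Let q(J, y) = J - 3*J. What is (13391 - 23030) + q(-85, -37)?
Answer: -9469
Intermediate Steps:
q(J, y) = -2*J
(13391 - 23030) + q(-85, -37) = (13391 - 23030) - 2*(-85) = -9639 + 170 = -9469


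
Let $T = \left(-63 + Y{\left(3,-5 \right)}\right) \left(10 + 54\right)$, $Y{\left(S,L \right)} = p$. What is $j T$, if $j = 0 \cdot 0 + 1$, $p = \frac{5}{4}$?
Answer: $-3952$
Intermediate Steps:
$p = \frac{5}{4}$ ($p = 5 \cdot \frac{1}{4} = \frac{5}{4} \approx 1.25$)
$Y{\left(S,L \right)} = \frac{5}{4}$
$T = -3952$ ($T = \left(-63 + \frac{5}{4}\right) \left(10 + 54\right) = \left(- \frac{247}{4}\right) 64 = -3952$)
$j = 1$ ($j = 0 + 1 = 1$)
$j T = 1 \left(-3952\right) = -3952$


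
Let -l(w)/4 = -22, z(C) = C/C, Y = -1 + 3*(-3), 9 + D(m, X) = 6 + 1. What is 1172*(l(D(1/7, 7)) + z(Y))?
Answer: 104308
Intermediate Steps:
D(m, X) = -2 (D(m, X) = -9 + (6 + 1) = -9 + 7 = -2)
Y = -10 (Y = -1 - 9 = -10)
z(C) = 1
l(w) = 88 (l(w) = -4*(-22) = 88)
1172*(l(D(1/7, 7)) + z(Y)) = 1172*(88 + 1) = 1172*89 = 104308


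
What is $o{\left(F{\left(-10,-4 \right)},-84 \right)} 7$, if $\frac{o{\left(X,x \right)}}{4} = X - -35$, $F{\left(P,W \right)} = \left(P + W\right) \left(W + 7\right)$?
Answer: $-196$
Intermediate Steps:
$F{\left(P,W \right)} = \left(7 + W\right) \left(P + W\right)$ ($F{\left(P,W \right)} = \left(P + W\right) \left(7 + W\right) = \left(7 + W\right) \left(P + W\right)$)
$o{\left(X,x \right)} = 140 + 4 X$ ($o{\left(X,x \right)} = 4 \left(X - -35\right) = 4 \left(X + 35\right) = 4 \left(35 + X\right) = 140 + 4 X$)
$o{\left(F{\left(-10,-4 \right)},-84 \right)} 7 = \left(140 + 4 \left(\left(-4\right)^{2} + 7 \left(-10\right) + 7 \left(-4\right) - -40\right)\right) 7 = \left(140 + 4 \left(16 - 70 - 28 + 40\right)\right) 7 = \left(140 + 4 \left(-42\right)\right) 7 = \left(140 - 168\right) 7 = \left(-28\right) 7 = -196$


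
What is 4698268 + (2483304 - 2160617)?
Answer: 5020955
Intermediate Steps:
4698268 + (2483304 - 2160617) = 4698268 + 322687 = 5020955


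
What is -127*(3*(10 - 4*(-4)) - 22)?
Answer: -7112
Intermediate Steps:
-127*(3*(10 - 4*(-4)) - 22) = -127*(3*(10 + 16) - 22) = -127*(3*26 - 22) = -127*(78 - 22) = -127*56 = -7112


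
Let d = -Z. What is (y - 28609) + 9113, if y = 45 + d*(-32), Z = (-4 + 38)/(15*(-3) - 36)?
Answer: -1576619/81 ≈ -19464.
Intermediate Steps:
Z = -34/81 (Z = 34/(-45 - 36) = 34/(-81) = 34*(-1/81) = -34/81 ≈ -0.41975)
d = 34/81 (d = -1*(-34/81) = 34/81 ≈ 0.41975)
y = 2557/81 (y = 45 + (34/81)*(-32) = 45 - 1088/81 = 2557/81 ≈ 31.568)
(y - 28609) + 9113 = (2557/81 - 28609) + 9113 = -2314772/81 + 9113 = -1576619/81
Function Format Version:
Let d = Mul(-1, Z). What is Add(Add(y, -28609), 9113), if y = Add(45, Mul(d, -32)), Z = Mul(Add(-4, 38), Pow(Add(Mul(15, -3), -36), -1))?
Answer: Rational(-1576619, 81) ≈ -19464.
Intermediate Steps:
Z = Rational(-34, 81) (Z = Mul(34, Pow(Add(-45, -36), -1)) = Mul(34, Pow(-81, -1)) = Mul(34, Rational(-1, 81)) = Rational(-34, 81) ≈ -0.41975)
d = Rational(34, 81) (d = Mul(-1, Rational(-34, 81)) = Rational(34, 81) ≈ 0.41975)
y = Rational(2557, 81) (y = Add(45, Mul(Rational(34, 81), -32)) = Add(45, Rational(-1088, 81)) = Rational(2557, 81) ≈ 31.568)
Add(Add(y, -28609), 9113) = Add(Add(Rational(2557, 81), -28609), 9113) = Add(Rational(-2314772, 81), 9113) = Rational(-1576619, 81)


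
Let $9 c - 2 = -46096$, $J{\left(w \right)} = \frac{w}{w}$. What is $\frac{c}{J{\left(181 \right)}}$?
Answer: $- \frac{46094}{9} \approx -5121.6$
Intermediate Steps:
$J{\left(w \right)} = 1$
$c = - \frac{46094}{9}$ ($c = \frac{2}{9} + \frac{1}{9} \left(-46096\right) = \frac{2}{9} - \frac{46096}{9} = - \frac{46094}{9} \approx -5121.6$)
$\frac{c}{J{\left(181 \right)}} = - \frac{46094}{9 \cdot 1} = \left(- \frac{46094}{9}\right) 1 = - \frac{46094}{9}$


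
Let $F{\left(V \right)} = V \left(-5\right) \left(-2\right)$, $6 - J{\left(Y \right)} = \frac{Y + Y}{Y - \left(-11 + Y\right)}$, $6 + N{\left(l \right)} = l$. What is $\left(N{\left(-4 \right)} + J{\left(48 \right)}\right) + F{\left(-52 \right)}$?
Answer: $- \frac{5860}{11} \approx -532.73$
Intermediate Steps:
$N{\left(l \right)} = -6 + l$
$J{\left(Y \right)} = 6 - \frac{2 Y}{11}$ ($J{\left(Y \right)} = 6 - \frac{Y + Y}{Y - \left(-11 + Y\right)} = 6 - \frac{2 Y}{11}$)
$F{\left(V \right)} = 10 V$ ($F{\left(V \right)} = - 5 V \left(-2\right) = 10 V$)
$\left(N{\left(-4 \right)} + J{\left(48 \right)}\right) + F{\left(-52 \right)} = \left(\left(-6 - 4\right) + \left(6 - \frac{96}{11}\right)\right) + 10 \left(-52\right) = \left(-10 + \left(6 - \frac{96}{11}\right)\right) - 520 = \left(-10 - \frac{30}{11}\right) - 520 = - \frac{140}{11} - 520 = - \frac{5860}{11}$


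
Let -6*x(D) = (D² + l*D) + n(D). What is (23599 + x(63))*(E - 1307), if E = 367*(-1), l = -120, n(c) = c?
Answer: -40489038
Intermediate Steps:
E = -367
x(D) = -D²/6 + 119*D/6 (x(D) = -((D² - 120*D) + D)/6 = -(D² - 119*D)/6 = -D²/6 + 119*D/6)
(23599 + x(63))*(E - 1307) = (23599 + (⅙)*63*(119 - 1*63))*(-367 - 1307) = (23599 + (⅙)*63*(119 - 63))*(-1674) = (23599 + (⅙)*63*56)*(-1674) = (23599 + 588)*(-1674) = 24187*(-1674) = -40489038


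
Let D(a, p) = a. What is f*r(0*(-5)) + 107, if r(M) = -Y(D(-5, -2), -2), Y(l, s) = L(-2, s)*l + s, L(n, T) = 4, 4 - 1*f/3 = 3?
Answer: 173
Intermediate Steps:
f = 3 (f = 12 - 3*3 = 12 - 9 = 3)
Y(l, s) = s + 4*l (Y(l, s) = 4*l + s = s + 4*l)
r(M) = 22 (r(M) = -(-2 + 4*(-5)) = -(-2 - 20) = -1*(-22) = 22)
f*r(0*(-5)) + 107 = 3*22 + 107 = 66 + 107 = 173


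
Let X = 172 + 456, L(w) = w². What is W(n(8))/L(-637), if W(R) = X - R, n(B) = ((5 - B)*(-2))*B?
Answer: 580/405769 ≈ 0.0014294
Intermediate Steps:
n(B) = B*(-10 + 2*B) (n(B) = (-10 + 2*B)*B = B*(-10 + 2*B))
X = 628
W(R) = 628 - R
W(n(8))/L(-637) = (628 - 2*8*(-5 + 8))/((-637)²) = (628 - 2*8*3)/405769 = (628 - 1*48)*(1/405769) = (628 - 48)*(1/405769) = 580*(1/405769) = 580/405769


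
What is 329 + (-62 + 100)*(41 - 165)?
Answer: -4383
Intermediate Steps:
329 + (-62 + 100)*(41 - 165) = 329 + 38*(-124) = 329 - 4712 = -4383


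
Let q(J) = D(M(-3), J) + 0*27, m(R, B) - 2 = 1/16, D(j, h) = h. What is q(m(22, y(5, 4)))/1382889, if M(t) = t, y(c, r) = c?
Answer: 11/7375408 ≈ 1.4914e-6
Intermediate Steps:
m(R, B) = 33/16 (m(R, B) = 2 + 1/16 = 33/16)
q(J) = J (q(J) = J + 0*27 = J + 0 = J)
q(m(22, y(5, 4)))/1382889 = (33/16)/1382889 = (33/16)*(1/1382889) = 11/7375408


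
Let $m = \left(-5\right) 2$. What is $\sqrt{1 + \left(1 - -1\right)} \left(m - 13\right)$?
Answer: $- 23 \sqrt{3} \approx -39.837$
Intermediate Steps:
$m = -10$
$\sqrt{1 + \left(1 - -1\right)} \left(m - 13\right) = \sqrt{1 + \left(1 - -1\right)} \left(-10 - 13\right) = \sqrt{1 + \left(1 + 1\right)} \left(-23\right) = \sqrt{1 + 2} \left(-23\right) = \sqrt{3} \left(-23\right) = - 23 \sqrt{3}$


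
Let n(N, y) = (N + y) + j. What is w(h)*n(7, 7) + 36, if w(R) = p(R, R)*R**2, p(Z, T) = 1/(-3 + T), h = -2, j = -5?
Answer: 144/5 ≈ 28.800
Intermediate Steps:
n(N, y) = -5 + N + y (n(N, y) = (N + y) - 5 = -5 + N + y)
w(R) = R**2/(-3 + R)
w(h)*n(7, 7) + 36 = ((-2)**2/(-3 - 2))*(-5 + 7 + 7) + 36 = (4/(-5))*9 + 36 = (4*(-1/5))*9 + 36 = -4/5*9 + 36 = -36/5 + 36 = 144/5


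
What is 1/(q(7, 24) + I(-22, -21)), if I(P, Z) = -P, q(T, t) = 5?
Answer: 1/27 ≈ 0.037037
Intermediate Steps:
1/(q(7, 24) + I(-22, -21)) = 1/(5 - 1*(-22)) = 1/(5 + 22) = 1/27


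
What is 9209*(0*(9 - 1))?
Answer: 0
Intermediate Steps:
9209*(0*(9 - 1)) = 9209*(0*8) = 9209*0 = 0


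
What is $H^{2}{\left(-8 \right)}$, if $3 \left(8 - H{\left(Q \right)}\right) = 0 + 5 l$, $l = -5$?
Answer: $\frac{2401}{9} \approx 266.78$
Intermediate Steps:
$H{\left(Q \right)} = \frac{49}{3}$ ($H{\left(Q \right)} = 8 - \frac{0 + 5 \left(-5\right)}{3} = 8 - \frac{0 - 25}{3} = 8 - - \frac{25}{3} = 8 + \frac{25}{3} = \frac{49}{3}$)
$H^{2}{\left(-8 \right)} = \left(\frac{49}{3}\right)^{2} = \frac{2401}{9}$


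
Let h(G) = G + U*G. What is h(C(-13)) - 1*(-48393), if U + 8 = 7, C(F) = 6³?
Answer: 48393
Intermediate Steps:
C(F) = 216
U = -1 (U = -8 + 7 = -1)
h(G) = 0 (h(G) = G - G = 0)
h(C(-13)) - 1*(-48393) = 0 - 1*(-48393) = 0 + 48393 = 48393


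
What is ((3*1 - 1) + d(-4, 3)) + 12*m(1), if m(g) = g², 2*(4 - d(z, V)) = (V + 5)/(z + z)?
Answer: 37/2 ≈ 18.500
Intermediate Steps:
d(z, V) = 4 - (5 + V)/(4*z) (d(z, V) = 4 - (V + 5)/(2*(z + z)) = 4 - (5 + V)/(2*(2*z)) = 4 - (5 + V)*1/(2*z)/2 = 4 - (5 + V)/(4*z))
((3*1 - 1) + d(-4, 3)) + 12*m(1) = ((3*1 - 1) + (¼)*(-5 - 1*3 + 16*(-4))/(-4)) + 12*1² = ((3 - 1) + (¼)*(-¼)*(-5 - 3 - 64)) + 12*1 = (2 + (¼)*(-¼)*(-72)) + 12 = (2 + 9/2) + 12 = 13/2 + 12 = 37/2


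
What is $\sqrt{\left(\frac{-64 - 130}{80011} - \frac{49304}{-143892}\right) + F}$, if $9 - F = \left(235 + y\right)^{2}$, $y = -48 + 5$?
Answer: $\frac{i \sqrt{33923652756666940055047}}{959411901} \approx 191.98 i$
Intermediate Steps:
$y = -43$
$F = -36855$ ($F = 9 - \left(235 - 43\right)^{2} = 9 - 192^{2} = 9 - 36864 = -36855$)
$\sqrt{\left(\frac{-64 - 130}{80011} - \frac{49304}{-143892}\right) + F} = \sqrt{\left(\frac{-64 - 130}{80011} - \frac{49304}{-143892}\right) - 36855} = \sqrt{\left(\left(-64 - 130\right) \frac{1}{80011} - - \frac{12326}{35973}\right) - 36855} = \sqrt{\left(\left(-194\right) \frac{1}{80011} + \frac{12326}{35973}\right) - 36855} = \sqrt{\left(- \frac{194}{80011} + \frac{12326}{35973}\right) - 36855} = \sqrt{\frac{979236824}{2878235703} - 36855} = \sqrt{- \frac{106076397597241}{2878235703}} = \frac{i \sqrt{33923652756666940055047}}{959411901}$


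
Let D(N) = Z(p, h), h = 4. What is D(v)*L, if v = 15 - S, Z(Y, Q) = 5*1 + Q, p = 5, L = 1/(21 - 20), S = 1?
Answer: 9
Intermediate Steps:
L = 1 (L = 1/1 = 1)
Z(Y, Q) = 5 + Q
v = 14 (v = 15 - 1*1 = 15 - 1 = 14)
D(N) = 9 (D(N) = 5 + 4 = 9)
D(v)*L = 9*1 = 9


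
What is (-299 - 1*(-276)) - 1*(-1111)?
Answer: 1088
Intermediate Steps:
(-299 - 1*(-276)) - 1*(-1111) = (-299 + 276) + 1111 = -23 + 1111 = 1088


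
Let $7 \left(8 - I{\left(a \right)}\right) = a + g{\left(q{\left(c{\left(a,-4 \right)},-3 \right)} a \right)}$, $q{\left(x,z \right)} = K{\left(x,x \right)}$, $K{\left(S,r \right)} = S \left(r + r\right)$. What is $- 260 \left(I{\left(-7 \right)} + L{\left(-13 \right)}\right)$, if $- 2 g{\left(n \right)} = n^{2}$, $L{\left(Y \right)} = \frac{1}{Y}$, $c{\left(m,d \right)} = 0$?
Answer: $-2320$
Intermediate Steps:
$K{\left(S,r \right)} = 2 S r$ ($K{\left(S,r \right)} = S 2 r = 2 S r$)
$q{\left(x,z \right)} = 2 x^{2}$ ($q{\left(x,z \right)} = 2 x x = 2 x^{2}$)
$g{\left(n \right)} = - \frac{n^{2}}{2}$
$I{\left(a \right)} = 8 - \frac{a}{7}$ ($I{\left(a \right)} = 8 - \frac{a - \frac{\left(2 \cdot 0^{2} a\right)^{2}}{2}}{7} = 8 - \frac{a - \frac{\left(2 \cdot 0 a\right)^{2}}{2}}{7} = 8 - \frac{a - \frac{\left(0 a\right)^{2}}{2}}{7} = 8 - \frac{a - \frac{0^{2}}{2}}{7} = 8 - \frac{a - 0}{7} = 8 - \frac{a + 0}{7} = 8 - \frac{a}{7}$)
$- 260 \left(I{\left(-7 \right)} + L{\left(-13 \right)}\right) = - 260 \left(\left(8 - -1\right) + \frac{1}{-13}\right) = - 260 \left(\left(8 + 1\right) - \frac{1}{13}\right) = - 260 \left(9 - \frac{1}{13}\right) = \left(-260\right) \frac{116}{13} = -2320$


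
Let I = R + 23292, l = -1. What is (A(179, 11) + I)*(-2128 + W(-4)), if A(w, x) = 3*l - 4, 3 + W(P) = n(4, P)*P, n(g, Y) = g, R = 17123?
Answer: -86755976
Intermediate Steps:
W(P) = -3 + 4*P
I = 40415 (I = 17123 + 23292 = 40415)
A(w, x) = -7 (A(w, x) = 3*(-1) - 4 = -3 - 4 = -7)
(A(179, 11) + I)*(-2128 + W(-4)) = (-7 + 40415)*(-2128 + (-3 + 4*(-4))) = 40408*(-2128 + (-3 - 16)) = 40408*(-2128 - 19) = 40408*(-2147) = -86755976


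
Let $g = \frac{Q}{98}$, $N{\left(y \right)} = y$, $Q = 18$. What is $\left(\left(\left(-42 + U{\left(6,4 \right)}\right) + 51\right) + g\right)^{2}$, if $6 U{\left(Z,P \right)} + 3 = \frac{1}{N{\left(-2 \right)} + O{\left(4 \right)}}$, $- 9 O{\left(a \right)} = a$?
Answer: $\frac{345030625}{4648336} \approx 74.227$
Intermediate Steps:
$g = \frac{9}{49}$ ($g = \frac{18}{98} = 18 \cdot \frac{1}{98} = \frac{9}{49} \approx 0.18367$)
$O{\left(a \right)} = - \frac{a}{9}$
$U{\left(Z,P \right)} = - \frac{25}{44}$ ($U{\left(Z,P \right)} = - \frac{1}{2} + \frac{1}{6 \left(-2 - \frac{4}{9}\right)} = - \frac{1}{2} + \frac{1}{6 \left(- \frac{22}{9}\right)} = - \frac{1}{2} + \frac{1}{6} \left(- \frac{9}{22}\right) = - \frac{1}{2} - \frac{3}{44} = - \frac{25}{44}$)
$\left(\left(\left(-42 + U{\left(6,4 \right)}\right) + 51\right) + g\right)^{2} = \left(\left(\left(-42 - \frac{25}{44}\right) + 51\right) + \frac{9}{49}\right)^{2} = \left(\left(- \frac{1873}{44} + 51\right) + \frac{9}{49}\right)^{2} = \left(\frac{371}{44} + \frac{9}{49}\right)^{2} = \left(\frac{18575}{2156}\right)^{2} = \frac{345030625}{4648336}$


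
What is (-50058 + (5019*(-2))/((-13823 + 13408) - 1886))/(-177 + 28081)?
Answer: -9597785/5350592 ≈ -1.7938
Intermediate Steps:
(-50058 + (5019*(-2))/((-13823 + 13408) - 1886))/(-177 + 28081) = (-50058 - 10038/(-415 - 1886))/27904 = (-50058 - 10038/(-2301))*(1/27904) = (-50058 - 10038*(-1/2301))*(1/27904) = (-50058 + 3346/767)*(1/27904) = -38391140/767*1/27904 = -9597785/5350592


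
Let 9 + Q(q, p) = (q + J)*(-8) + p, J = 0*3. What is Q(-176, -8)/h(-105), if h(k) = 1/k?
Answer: -146055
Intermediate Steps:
J = 0
Q(q, p) = -9 + p - 8*q (Q(q, p) = -9 + ((q + 0)*(-8) + p) = -9 + (q*(-8) + p) = -9 + (-8*q + p) = -9 + (p - 8*q) = -9 + p - 8*q)
Q(-176, -8)/h(-105) = (-9 - 8 - 8*(-176))/(1/(-105)) = (-9 - 8 + 1408)/(-1/105) = 1391*(-105) = -146055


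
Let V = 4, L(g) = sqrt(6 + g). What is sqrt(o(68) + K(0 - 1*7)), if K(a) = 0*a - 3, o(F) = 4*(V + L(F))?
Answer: sqrt(13 + 4*sqrt(74)) ≈ 6.8854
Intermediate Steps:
o(F) = 16 + 4*sqrt(6 + F) (o(F) = 4*(4 + sqrt(6 + F)) = 16 + 4*sqrt(6 + F))
K(a) = -3 (K(a) = 0 - 3 = -3)
sqrt(o(68) + K(0 - 1*7)) = sqrt((16 + 4*sqrt(6 + 68)) - 3) = sqrt((16 + 4*sqrt(74)) - 3) = sqrt(13 + 4*sqrt(74))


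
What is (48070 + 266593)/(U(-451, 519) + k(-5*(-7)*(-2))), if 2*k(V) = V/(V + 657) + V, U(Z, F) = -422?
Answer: -184707181/268294 ≈ -688.45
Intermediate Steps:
k(V) = V/2 + V/(2*(657 + V)) (k(V) = (V/(V + 657) + V)/2 = (V/(657 + V) + V)/2 = (V + V/(657 + V))/2 = V/2 + V/(2*(657 + V)))
(48070 + 266593)/(U(-451, 519) + k(-5*(-7)*(-2))) = (48070 + 266593)/(-422 + (-5*(-7)*(-2))*(658 - 5*(-7)*(-2))/(2*(657 - 5*(-7)*(-2)))) = 314663/(-422 + (35*(-2))*(658 + 35*(-2))/(2*(657 + 35*(-2)))) = 314663/(-422 + (½)*(-70)*(658 - 70)/(657 - 70)) = 314663/(-422 + (½)*(-70)*588/587) = 314663/(-422 + (½)*(-70)*(1/587)*588) = 314663/(-422 - 20580/587) = 314663/(-268294/587) = 314663*(-587/268294) = -184707181/268294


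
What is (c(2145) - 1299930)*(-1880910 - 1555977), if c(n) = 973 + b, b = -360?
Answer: 4465605706179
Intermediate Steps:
c(n) = 613 (c(n) = 973 - 360 = 613)
(c(2145) - 1299930)*(-1880910 - 1555977) = (613 - 1299930)*(-1880910 - 1555977) = -1299317*(-3436887) = 4465605706179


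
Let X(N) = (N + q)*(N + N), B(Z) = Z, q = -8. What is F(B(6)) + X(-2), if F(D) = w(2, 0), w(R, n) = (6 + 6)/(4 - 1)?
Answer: 44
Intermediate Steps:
w(R, n) = 4 (w(R, n) = 12/3 = 12*(⅓) = 4)
F(D) = 4
X(N) = 2*N*(-8 + N) (X(N) = (N - 8)*(N + N) = (-8 + N)*(2*N) = 2*N*(-8 + N))
F(B(6)) + X(-2) = 4 + 2*(-2)*(-8 - 2) = 4 + 2*(-2)*(-10) = 4 + 40 = 44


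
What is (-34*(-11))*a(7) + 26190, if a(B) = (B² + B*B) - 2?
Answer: 62094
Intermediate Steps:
a(B) = -2 + 2*B² (a(B) = (B² + B²) - 2 = 2*B² - 2 = -2 + 2*B²)
(-34*(-11))*a(7) + 26190 = (-34*(-11))*(-2 + 2*7²) + 26190 = 374*(-2 + 2*49) + 26190 = 374*(-2 + 98) + 26190 = 374*96 + 26190 = 35904 + 26190 = 62094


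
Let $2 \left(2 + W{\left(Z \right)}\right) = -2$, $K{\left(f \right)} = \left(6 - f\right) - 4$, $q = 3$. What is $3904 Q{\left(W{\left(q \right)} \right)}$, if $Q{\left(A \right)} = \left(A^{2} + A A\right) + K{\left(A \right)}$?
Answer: $89792$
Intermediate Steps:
$K{\left(f \right)} = 2 - f$
$W{\left(Z \right)} = -3$ ($W{\left(Z \right)} = -2 + \frac{1}{2} \left(-2\right) = -2 - 1 = -3$)
$Q{\left(A \right)} = 2 - A + 2 A^{2}$ ($Q{\left(A \right)} = \left(A^{2} + A A\right) - \left(-2 + A\right) = \left(A^{2} + A^{2}\right) - \left(-2 + A\right) = 2 A^{2} - \left(-2 + A\right) = 2 - A + 2 A^{2}$)
$3904 Q{\left(W{\left(q \right)} \right)} = 3904 \left(2 - -3 + 2 \left(-3\right)^{2}\right) = 3904 \left(2 + 3 + 2 \cdot 9\right) = 3904 \left(2 + 3 + 18\right) = 3904 \cdot 23 = 89792$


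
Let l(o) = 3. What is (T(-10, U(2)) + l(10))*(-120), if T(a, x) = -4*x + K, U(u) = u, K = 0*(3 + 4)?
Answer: 600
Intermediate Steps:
K = 0 (K = 0*7 = 0)
T(a, x) = -4*x (T(a, x) = -4*x + 0 = -4*x)
(T(-10, U(2)) + l(10))*(-120) = (-4*2 + 3)*(-120) = (-8 + 3)*(-120) = -5*(-120) = 600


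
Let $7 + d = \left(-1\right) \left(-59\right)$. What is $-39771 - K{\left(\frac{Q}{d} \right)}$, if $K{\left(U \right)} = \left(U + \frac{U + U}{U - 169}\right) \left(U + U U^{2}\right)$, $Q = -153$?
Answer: $- \frac{2605357767348405}{65373158656} \approx -39854.0$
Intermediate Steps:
$d = 52$ ($d = -7 - -59 = -7 + 59 = 52$)
$K{\left(U \right)} = \left(U + U^{3}\right) \left(U + \frac{2 U}{-169 + U}\right)$ ($K{\left(U \right)} = \left(U + \frac{2 U}{-169 + U}\right) \left(U + U^{3}\right) = \left(U + U^{3}\right) \left(U + \frac{2 U}{-169 + U}\right)$)
$-39771 - K{\left(\frac{Q}{d} \right)} = -39771 - \frac{\left(- \frac{153}{52}\right)^{2} \left(-167 - \frac{153}{52} + \left(- \frac{153}{52}\right)^{3} - 167 \left(- \frac{153}{52}\right)^{2}\right)}{-169 - \frac{153}{52}} = -39771 - \frac{23409 \left(-167 - \frac{153}{52} - \frac{3581577}{140608} - \frac{3909303}{2704}\right)}{2704 \left(- \frac{8941}{52}\right)} = -39771 - \frac{23409}{2704} \left(- \frac{52}{8941}\right) \left(-167 - \frac{153}{52} - \frac{3581577}{140608} - \frac{3909303}{2704}\right) = -39771 - \frac{23409}{2704} \left(- \frac{52}{8941}\right) \left(- \frac{230760581}{140608}\right) = -39771 - \frac{5401874440629}{65373158656} = - \frac{2605357767348405}{65373158656}$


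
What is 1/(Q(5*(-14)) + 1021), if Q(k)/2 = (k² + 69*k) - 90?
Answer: 1/981 ≈ 0.0010194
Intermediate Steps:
Q(k) = -180 + 2*k² + 138*k (Q(k) = 2*((k² + 69*k) - 90) = 2*(-90 + k² + 69*k) = -180 + 2*k² + 138*k)
1/(Q(5*(-14)) + 1021) = 1/((-180 + 2*(5*(-14))² + 138*(5*(-14))) + 1021) = 1/((-180 + 2*(-70)² + 138*(-70)) + 1021) = 1/((-180 + 2*4900 - 9660) + 1021) = 1/((-180 + 9800 - 9660) + 1021) = 1/(-40 + 1021) = 1/981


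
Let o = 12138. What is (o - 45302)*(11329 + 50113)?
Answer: -2037662488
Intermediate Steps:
(o - 45302)*(11329 + 50113) = (12138 - 45302)*(11329 + 50113) = -33164*61442 = -2037662488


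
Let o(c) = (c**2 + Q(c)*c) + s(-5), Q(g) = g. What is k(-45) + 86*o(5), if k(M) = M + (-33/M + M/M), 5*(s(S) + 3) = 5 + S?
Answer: 59981/15 ≈ 3998.7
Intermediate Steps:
s(S) = -2 + S/5 (s(S) = -3 + (5 + S)/5 = -3 + (1 + S/5) = -2 + S/5)
o(c) = -3 + 2*c**2 (o(c) = (c**2 + c*c) + (-2 + (1/5)*(-5)) = (c**2 + c**2) + (-2 - 1) = 2*c**2 - 3 = -3 + 2*c**2)
k(M) = 1 + M - 33/M (k(M) = M + (-33/M + 1) = M + (1 - 33/M) = 1 + M - 33/M)
k(-45) + 86*o(5) = (1 - 45 - 33/(-45)) + 86*(-3 + 2*5**2) = (1 - 45 - 33*(-1/45)) + 86*(-3 + 2*25) = (1 - 45 + 11/15) + 86*(-3 + 50) = -649/15 + 86*47 = -649/15 + 4042 = 59981/15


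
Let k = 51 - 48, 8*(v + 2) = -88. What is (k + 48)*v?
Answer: -663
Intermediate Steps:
v = -13 (v = -2 + (1/8)*(-88) = -2 - 11 = -13)
k = 3
(k + 48)*v = (3 + 48)*(-13) = 51*(-13) = -663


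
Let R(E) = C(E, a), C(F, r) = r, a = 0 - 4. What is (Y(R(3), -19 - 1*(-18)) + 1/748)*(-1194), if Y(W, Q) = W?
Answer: 1785627/374 ≈ 4774.4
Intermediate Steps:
a = -4
R(E) = -4
(Y(R(3), -19 - 1*(-18)) + 1/748)*(-1194) = (-4 + 1/748)*(-1194) = -2991/748*(-1194) = 1785627/374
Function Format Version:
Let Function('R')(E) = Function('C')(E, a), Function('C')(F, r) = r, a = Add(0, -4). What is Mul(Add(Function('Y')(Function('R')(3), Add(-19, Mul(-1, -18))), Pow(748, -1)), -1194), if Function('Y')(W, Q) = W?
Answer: Rational(1785627, 374) ≈ 4774.4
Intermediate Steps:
a = -4
Function('R')(E) = -4
Mul(Add(Function('Y')(Function('R')(3), Add(-19, Mul(-1, -18))), Pow(748, -1)), -1194) = Mul(Add(-4, Pow(748, -1)), -1194) = Mul(Add(-4, Rational(1, 748)), -1194) = Mul(Rational(-2991, 748), -1194) = Rational(1785627, 374)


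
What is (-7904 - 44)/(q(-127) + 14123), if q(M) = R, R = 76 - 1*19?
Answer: -1987/3545 ≈ -0.56051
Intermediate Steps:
R = 57 (R = 76 - 19 = 57)
q(M) = 57
(-7904 - 44)/(q(-127) + 14123) = (-7904 - 44)/(57 + 14123) = -7948/14180 = -7948*1/14180 = -1987/3545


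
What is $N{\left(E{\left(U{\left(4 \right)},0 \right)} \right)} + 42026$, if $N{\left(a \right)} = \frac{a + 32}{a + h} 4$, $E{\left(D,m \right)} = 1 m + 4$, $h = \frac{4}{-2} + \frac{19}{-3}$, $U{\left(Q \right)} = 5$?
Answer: $\frac{545906}{13} \approx 41993.0$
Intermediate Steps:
$h = - \frac{25}{3}$ ($h = 4 \left(- \frac{1}{2}\right) + 19 \left(- \frac{1}{3}\right) = -2 - \frac{19}{3} = - \frac{25}{3} \approx -8.3333$)
$E{\left(D,m \right)} = 4 + m$ ($E{\left(D,m \right)} = m + 4 = 4 + m$)
$N{\left(a \right)} = \frac{4 \left(32 + a\right)}{- \frac{25}{3} + a}$ ($N{\left(a \right)} = \frac{a + 32}{a - \frac{25}{3}} \cdot 4 = \frac{32 + a}{- \frac{25}{3} + a} 4 = \frac{4 \left(32 + a\right)}{- \frac{25}{3} + a}$)
$N{\left(E{\left(U{\left(4 \right)},0 \right)} \right)} + 42026 = \frac{12 \left(32 + \left(4 + 0\right)\right)}{-25 + 3 \left(4 + 0\right)} + 42026 = \frac{12 \left(32 + 4\right)}{-25 + 3 \cdot 4} + 42026 = 12 \frac{1}{-25 + 12} \cdot 36 + 42026 = 12 \frac{1}{-13} \cdot 36 + 42026 = 12 \left(- \frac{1}{13}\right) 36 + 42026 = - \frac{432}{13} + 42026 = \frac{545906}{13}$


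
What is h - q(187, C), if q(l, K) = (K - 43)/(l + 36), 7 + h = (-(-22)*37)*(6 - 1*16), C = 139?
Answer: -1816877/223 ≈ -8147.4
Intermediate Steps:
h = -8147 (h = -7 + (-(-22)*37)*(6 - 1*16) = -7 + (-22*(-37))*(6 - 16) = -7 + 814*(-10) = -7 - 8140 = -8147)
q(l, K) = (-43 + K)/(36 + l)
h - q(187, C) = -8147 - (-43 + 139)/(36 + 187) = -8147 - 96/223 = -1816877/223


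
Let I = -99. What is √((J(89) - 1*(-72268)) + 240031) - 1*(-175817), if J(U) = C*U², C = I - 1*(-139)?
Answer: 175817 + √629139 ≈ 1.7661e+5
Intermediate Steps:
C = 40 (C = -99 - 1*(-139) = -99 + 139 = 40)
J(U) = 40*U²
√((J(89) - 1*(-72268)) + 240031) - 1*(-175817) = √((40*89² - 1*(-72268)) + 240031) - 1*(-175817) = √((40*7921 + 72268) + 240031) + 175817 = √((316840 + 72268) + 240031) + 175817 = √(389108 + 240031) + 175817 = √629139 + 175817 = 175817 + √629139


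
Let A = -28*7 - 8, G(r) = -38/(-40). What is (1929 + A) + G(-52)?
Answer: 34519/20 ≈ 1725.9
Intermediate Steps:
G(r) = 19/20 (G(r) = -38*(-1/40) = 19/20)
A = -204 (A = -196 - 8 = -204)
(1929 + A) + G(-52) = (1929 - 204) + 19/20 = 1725 + 19/20 = 34519/20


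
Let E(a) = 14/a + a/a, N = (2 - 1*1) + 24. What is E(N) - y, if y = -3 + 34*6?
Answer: -4986/25 ≈ -199.44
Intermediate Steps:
N = 25 (N = (2 - 1) + 24 = 1 + 24 = 25)
y = 201 (y = -3 + 204 = 201)
E(a) = 1 + 14/a (E(a) = 14/a + 1 = 1 + 14/a)
E(N) - y = (14 + 25)/25 - 1*201 = (1/25)*39 - 201 = 39/25 - 201 = -4986/25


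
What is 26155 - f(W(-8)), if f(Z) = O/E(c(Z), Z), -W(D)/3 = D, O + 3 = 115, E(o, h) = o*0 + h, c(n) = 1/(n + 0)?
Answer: 78451/3 ≈ 26150.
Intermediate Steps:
c(n) = 1/n
E(o, h) = h (E(o, h) = 0 + h = h)
O = 112 (O = -3 + 115 = 112)
W(D) = -3*D
f(Z) = 112/Z
26155 - f(W(-8)) = 26155 - 112/((-3*(-8))) = 26155 - 112/24 = 26155 - 1*14/3 = 26155 - 14/3 = 78451/3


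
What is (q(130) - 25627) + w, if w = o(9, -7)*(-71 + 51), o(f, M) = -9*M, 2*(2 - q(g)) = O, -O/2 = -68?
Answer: -26953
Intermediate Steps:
O = 136 (O = -2*(-68) = 136)
q(g) = -66 (q(g) = 2 - ½*136 = 2 - 68 = -66)
w = -1260 (w = (-9*(-7))*(-71 + 51) = 63*(-20) = -1260)
(q(130) - 25627) + w = (-66 - 25627) - 1260 = -25693 - 1260 = -26953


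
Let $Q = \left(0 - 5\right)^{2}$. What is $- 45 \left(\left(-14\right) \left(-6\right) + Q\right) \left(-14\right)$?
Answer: $68670$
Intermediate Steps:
$Q = 25$ ($Q = \left(-5\right)^{2} = 25$)
$- 45 \left(\left(-14\right) \left(-6\right) + Q\right) \left(-14\right) = - 45 \left(\left(-14\right) \left(-6\right) + 25\right) \left(-14\right) = - 45 \left(84 + 25\right) \left(-14\right) = - 45 \cdot 109 \left(-14\right) = \left(-45\right) \left(-1526\right) = 68670$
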